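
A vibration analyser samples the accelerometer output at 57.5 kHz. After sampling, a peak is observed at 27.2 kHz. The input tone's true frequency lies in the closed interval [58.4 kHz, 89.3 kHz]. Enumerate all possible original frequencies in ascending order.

84.7 kHz, 87.8 kHz

Frequencies that alias to 27.2 kHz are k·fs ± 27.2 kHz for integer k ≥ 0.
k=0: 27.2 kHz.
k=1: 30.3 kHz, 84.7 kHz.
k=2: 87.8 kHz, 142.2 kHz.
k=3: 145.3 kHz, 199.7 kHz.
Within [58.4 kHz, 89.3 kHz]: 84.7 kHz, 87.8 kHz.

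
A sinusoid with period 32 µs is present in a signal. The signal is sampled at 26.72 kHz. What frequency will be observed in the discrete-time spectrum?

4.53 kHz

T = 32 µs → f = 1/T = 31.25 kHz.
31.25 kHz mod fs = 4.53 kHz.
4.53 kHz ≤ fs/2 = 13.36 kHz, appears at 4.53 kHz.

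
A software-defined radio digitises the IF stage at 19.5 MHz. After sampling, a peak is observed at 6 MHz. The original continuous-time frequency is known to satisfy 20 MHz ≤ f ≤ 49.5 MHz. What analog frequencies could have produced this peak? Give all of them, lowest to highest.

25.5 MHz, 33 MHz, 45 MHz

Frequencies that alias to 6 MHz are k·fs ± 6 MHz for integer k ≥ 0.
k=0: 6 MHz.
k=1: 13.5 MHz, 25.5 MHz.
k=2: 33 MHz, 45 MHz.
k=3: 52.5 MHz, 64.5 MHz.
Within [20 MHz, 49.5 MHz]: 25.5 MHz, 33 MHz, 45 MHz.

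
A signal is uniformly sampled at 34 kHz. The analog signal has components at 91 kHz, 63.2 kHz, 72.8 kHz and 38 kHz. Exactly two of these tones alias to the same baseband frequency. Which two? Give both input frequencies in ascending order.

63.2 kHz, 72.8 kHz

fs/2 = 17 kHz.
91 kHz mod fs = 23 kHz.
23 kHz > fs/2 = 17 kHz, folds to fs − 23 kHz = 11 kHz.
63.2 kHz mod fs = 29.2 kHz.
29.2 kHz > fs/2 = 17 kHz, folds to fs − 29.2 kHz = 4.8 kHz.
72.8 kHz mod fs = 4.8 kHz.
4.8 kHz ≤ fs/2 = 17 kHz, appears at 4.8 kHz.
38 kHz mod fs = 4 kHz.
4 kHz ≤ fs/2 = 17 kHz, appears at 4 kHz.
63.2 kHz and 72.8 kHz both map to 4.8 kHz.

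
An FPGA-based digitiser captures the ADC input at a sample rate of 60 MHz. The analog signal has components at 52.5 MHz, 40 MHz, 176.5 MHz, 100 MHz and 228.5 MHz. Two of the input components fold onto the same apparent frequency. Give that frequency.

20 MHz

fs/2 = 30 MHz.
52.5 MHz > fs/2 = 30 MHz, folds to fs − 52.5 MHz = 7.5 MHz.
40 MHz > fs/2 = 30 MHz, folds to fs − 40 MHz = 20 MHz.
176.5 MHz mod fs = 56.5 MHz.
56.5 MHz > fs/2 = 30 MHz, folds to fs − 56.5 MHz = 3.5 MHz.
100 MHz mod fs = 40 MHz.
40 MHz > fs/2 = 30 MHz, folds to fs − 40 MHz = 20 MHz.
228.5 MHz mod fs = 48.5 MHz.
48.5 MHz > fs/2 = 30 MHz, folds to fs − 48.5 MHz = 11.5 MHz.
40 MHz and 100 MHz both map to 20 MHz.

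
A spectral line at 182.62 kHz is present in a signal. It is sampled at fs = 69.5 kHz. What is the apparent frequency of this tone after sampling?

25.88 kHz

182.62 kHz mod fs = 43.62 kHz.
43.62 kHz > fs/2 = 34.75 kHz, folds to fs − 43.62 kHz = 25.88 kHz.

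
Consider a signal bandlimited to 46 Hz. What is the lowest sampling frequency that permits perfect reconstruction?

Nyquist rate = 2 × 46 Hz = 92 Hz.

92 Hz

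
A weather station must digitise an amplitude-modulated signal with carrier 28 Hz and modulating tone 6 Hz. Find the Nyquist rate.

AM sidebands sit at fc ± fm = 22 Hz and 34 Hz.
Highest-frequency component: 34 Hz.
Nyquist rate = 2 × 34 Hz = 68 Hz.

68 Hz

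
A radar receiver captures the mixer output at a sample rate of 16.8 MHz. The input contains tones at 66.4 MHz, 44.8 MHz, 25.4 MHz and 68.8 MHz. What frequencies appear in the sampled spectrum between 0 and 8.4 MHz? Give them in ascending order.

0.8 MHz, 1.6 MHz, 5.6 MHz, 8.2 MHz

fs/2 = 8.4 MHz.
66.4 MHz mod fs = 16 MHz.
16 MHz > fs/2 = 8.4 MHz, folds to fs − 16 MHz = 0.8 MHz.
44.8 MHz mod fs = 11.2 MHz.
11.2 MHz > fs/2 = 8.4 MHz, folds to fs − 11.2 MHz = 5.6 MHz.
25.4 MHz mod fs = 8.6 MHz.
8.6 MHz > fs/2 = 8.4 MHz, folds to fs − 8.6 MHz = 8.2 MHz.
68.8 MHz mod fs = 1.6 MHz.
1.6 MHz ≤ fs/2 = 8.4 MHz, appears at 1.6 MHz.
Distinct values: {0.8 MHz, 1.6 MHz, 5.6 MHz, 8.2 MHz}.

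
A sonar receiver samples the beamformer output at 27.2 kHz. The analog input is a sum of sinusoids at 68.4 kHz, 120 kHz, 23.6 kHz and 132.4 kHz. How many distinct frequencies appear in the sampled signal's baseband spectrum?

3

fs/2 = 13.6 kHz.
68.4 kHz mod fs = 14 kHz.
14 kHz > fs/2 = 13.6 kHz, folds to fs − 14 kHz = 13.2 kHz.
120 kHz mod fs = 11.2 kHz.
11.2 kHz ≤ fs/2 = 13.6 kHz, appears at 11.2 kHz.
23.6 kHz > fs/2 = 13.6 kHz, folds to fs − 23.6 kHz = 3.6 kHz.
132.4 kHz mod fs = 23.6 kHz.
23.6 kHz > fs/2 = 13.6 kHz, folds to fs − 23.6 kHz = 3.6 kHz.
Distinct values: {3.6 kHz, 11.2 kHz, 13.2 kHz} → 3.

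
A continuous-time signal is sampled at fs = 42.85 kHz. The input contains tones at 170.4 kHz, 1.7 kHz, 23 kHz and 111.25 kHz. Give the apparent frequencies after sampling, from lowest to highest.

fs/2 = 21.425 kHz.
170.4 kHz mod fs = 41.85 kHz.
41.85 kHz > fs/2 = 21.425 kHz, folds to fs − 41.85 kHz = 1 kHz.
1.7 kHz ≤ fs/2 = 21.425 kHz, passes unchanged.
23 kHz > fs/2 = 21.425 kHz, folds to fs − 23 kHz = 19.85 kHz.
111.25 kHz mod fs = 25.55 kHz.
25.55 kHz > fs/2 = 21.425 kHz, folds to fs − 25.55 kHz = 17.3 kHz.
Distinct values: {1 kHz, 1.7 kHz, 17.3 kHz, 19.85 kHz}.

1 kHz, 1.7 kHz, 17.3 kHz, 19.85 kHz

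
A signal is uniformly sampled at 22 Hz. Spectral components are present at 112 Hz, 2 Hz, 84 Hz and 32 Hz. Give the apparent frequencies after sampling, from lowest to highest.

2 Hz, 4 Hz, 10 Hz

fs/2 = 11 Hz.
112 Hz mod fs = 2 Hz.
2 Hz ≤ fs/2 = 11 Hz, appears at 2 Hz.
2 Hz ≤ fs/2 = 11 Hz, passes unchanged.
84 Hz mod fs = 18 Hz.
18 Hz > fs/2 = 11 Hz, folds to fs − 18 Hz = 4 Hz.
32 Hz mod fs = 10 Hz.
10 Hz ≤ fs/2 = 11 Hz, appears at 10 Hz.
Distinct values: {2 Hz, 4 Hz, 10 Hz}.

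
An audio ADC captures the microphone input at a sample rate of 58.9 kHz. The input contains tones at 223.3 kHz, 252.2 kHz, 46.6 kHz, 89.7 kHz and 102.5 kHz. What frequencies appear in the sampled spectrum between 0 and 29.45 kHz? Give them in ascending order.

fs/2 = 29.45 kHz.
223.3 kHz mod fs = 46.6 kHz.
46.6 kHz > fs/2 = 29.45 kHz, folds to fs − 46.6 kHz = 12.3 kHz.
252.2 kHz mod fs = 16.6 kHz.
16.6 kHz ≤ fs/2 = 29.45 kHz, appears at 16.6 kHz.
46.6 kHz > fs/2 = 29.45 kHz, folds to fs − 46.6 kHz = 12.3 kHz.
89.7 kHz mod fs = 30.8 kHz.
30.8 kHz > fs/2 = 29.45 kHz, folds to fs − 30.8 kHz = 28.1 kHz.
102.5 kHz mod fs = 43.6 kHz.
43.6 kHz > fs/2 = 29.45 kHz, folds to fs − 43.6 kHz = 15.3 kHz.
Distinct values: {12.3 kHz, 15.3 kHz, 16.6 kHz, 28.1 kHz}.

12.3 kHz, 15.3 kHz, 16.6 kHz, 28.1 kHz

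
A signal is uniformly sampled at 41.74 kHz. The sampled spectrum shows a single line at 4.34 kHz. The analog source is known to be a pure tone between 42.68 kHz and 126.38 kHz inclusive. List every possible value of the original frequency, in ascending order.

Frequencies that alias to 4.34 kHz are k·fs ± 4.34 kHz for integer k ≥ 0.
k=0: 4.34 kHz.
k=1: 37.4 kHz, 46.08 kHz.
k=2: 79.14 kHz, 87.82 kHz.
k=3: 120.88 kHz, 129.56 kHz.
k=4: 162.62 kHz, 171.3 kHz.
Within [42.68 kHz, 126.38 kHz]: 46.08 kHz, 79.14 kHz, 87.82 kHz, 120.88 kHz.

46.08 kHz, 79.14 kHz, 87.82 kHz, 120.88 kHz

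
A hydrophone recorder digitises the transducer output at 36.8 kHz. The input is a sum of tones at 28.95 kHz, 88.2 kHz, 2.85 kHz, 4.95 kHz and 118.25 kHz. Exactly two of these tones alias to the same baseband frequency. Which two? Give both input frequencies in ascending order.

28.95 kHz, 118.25 kHz

fs/2 = 18.4 kHz.
28.95 kHz > fs/2 = 18.4 kHz, folds to fs − 28.95 kHz = 7.85 kHz.
88.2 kHz mod fs = 14.6 kHz.
14.6 kHz ≤ fs/2 = 18.4 kHz, appears at 14.6 kHz.
2.85 kHz ≤ fs/2 = 18.4 kHz, passes unchanged.
4.95 kHz ≤ fs/2 = 18.4 kHz, passes unchanged.
118.25 kHz mod fs = 7.85 kHz.
7.85 kHz ≤ fs/2 = 18.4 kHz, appears at 7.85 kHz.
28.95 kHz and 118.25 kHz both map to 7.85 kHz.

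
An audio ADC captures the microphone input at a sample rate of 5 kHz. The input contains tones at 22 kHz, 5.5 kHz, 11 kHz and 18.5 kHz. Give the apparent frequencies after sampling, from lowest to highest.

fs/2 = 2.5 kHz.
22 kHz mod fs = 2 kHz.
2 kHz ≤ fs/2 = 2.5 kHz, appears at 2 kHz.
5.5 kHz mod fs = 0.5 kHz.
0.5 kHz ≤ fs/2 = 2.5 kHz, appears at 0.5 kHz.
11 kHz mod fs = 1 kHz.
1 kHz ≤ fs/2 = 2.5 kHz, appears at 1 kHz.
18.5 kHz mod fs = 3.5 kHz.
3.5 kHz > fs/2 = 2.5 kHz, folds to fs − 3.5 kHz = 1.5 kHz.
Distinct values: {0.5 kHz, 1 kHz, 1.5 kHz, 2 kHz}.

0.5 kHz, 1 kHz, 1.5 kHz, 2 kHz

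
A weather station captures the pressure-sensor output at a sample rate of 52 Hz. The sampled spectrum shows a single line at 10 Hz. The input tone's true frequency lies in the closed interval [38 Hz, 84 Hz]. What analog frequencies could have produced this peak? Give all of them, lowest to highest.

42 Hz, 62 Hz

Frequencies that alias to 10 Hz are k·fs ± 10 Hz for integer k ≥ 0.
k=0: 10 Hz.
k=1: 42 Hz, 62 Hz.
k=2: 94 Hz, 114 Hz.
Within [38 Hz, 84 Hz]: 42 Hz, 62 Hz.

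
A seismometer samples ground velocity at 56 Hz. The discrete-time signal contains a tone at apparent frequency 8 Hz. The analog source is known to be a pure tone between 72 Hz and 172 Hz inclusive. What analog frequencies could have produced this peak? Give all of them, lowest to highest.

104 Hz, 120 Hz, 160 Hz

Frequencies that alias to 8 Hz are k·fs ± 8 Hz for integer k ≥ 0.
k=0: 8 Hz.
k=1: 48 Hz, 64 Hz.
k=2: 104 Hz, 120 Hz.
k=3: 160 Hz, 176 Hz.
k=4: 216 Hz, 232 Hz.
Within [72 Hz, 172 Hz]: 104 Hz, 120 Hz, 160 Hz.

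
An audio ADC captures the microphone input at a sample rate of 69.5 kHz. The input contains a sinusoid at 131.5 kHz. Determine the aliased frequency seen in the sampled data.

7.5 kHz

131.5 kHz mod fs = 62 kHz.
62 kHz > fs/2 = 34.75 kHz, folds to fs − 62 kHz = 7.5 kHz.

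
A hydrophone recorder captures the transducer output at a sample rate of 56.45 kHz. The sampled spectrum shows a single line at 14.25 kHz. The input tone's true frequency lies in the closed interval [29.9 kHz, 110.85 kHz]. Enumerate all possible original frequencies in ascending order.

42.2 kHz, 70.7 kHz, 98.65 kHz

Frequencies that alias to 14.25 kHz are k·fs ± 14.25 kHz for integer k ≥ 0.
k=0: 14.25 kHz.
k=1: 42.2 kHz, 70.7 kHz.
k=2: 98.65 kHz, 127.15 kHz.
k=3: 155.1 kHz, 183.6 kHz.
Within [29.9 kHz, 110.85 kHz]: 42.2 kHz, 70.7 kHz, 98.65 kHz.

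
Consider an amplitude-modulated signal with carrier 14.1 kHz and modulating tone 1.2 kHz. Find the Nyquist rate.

AM sidebands sit at fc ± fm = 12.9 kHz and 15.3 kHz.
Highest-frequency component: 15.3 kHz.
Nyquist rate = 2 × 15.3 kHz = 30.6 kHz.

30.6 kHz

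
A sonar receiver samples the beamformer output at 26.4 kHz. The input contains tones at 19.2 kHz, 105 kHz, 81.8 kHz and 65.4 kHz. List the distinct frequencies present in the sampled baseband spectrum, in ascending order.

fs/2 = 13.2 kHz.
19.2 kHz > fs/2 = 13.2 kHz, folds to fs − 19.2 kHz = 7.2 kHz.
105 kHz mod fs = 25.8 kHz.
25.8 kHz > fs/2 = 13.2 kHz, folds to fs − 25.8 kHz = 0.6 kHz.
81.8 kHz mod fs = 2.6 kHz.
2.6 kHz ≤ fs/2 = 13.2 kHz, appears at 2.6 kHz.
65.4 kHz mod fs = 12.6 kHz.
12.6 kHz ≤ fs/2 = 13.2 kHz, appears at 12.6 kHz.
Distinct values: {0.6 kHz, 2.6 kHz, 7.2 kHz, 12.6 kHz}.

0.6 kHz, 2.6 kHz, 7.2 kHz, 12.6 kHz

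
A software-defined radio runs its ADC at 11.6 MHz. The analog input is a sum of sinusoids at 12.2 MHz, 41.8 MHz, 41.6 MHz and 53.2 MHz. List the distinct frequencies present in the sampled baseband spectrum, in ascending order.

fs/2 = 5.8 MHz.
12.2 MHz mod fs = 0.6 MHz.
0.6 MHz ≤ fs/2 = 5.8 MHz, appears at 0.6 MHz.
41.8 MHz mod fs = 7 MHz.
7 MHz > fs/2 = 5.8 MHz, folds to fs − 7 MHz = 4.6 MHz.
41.6 MHz mod fs = 6.8 MHz.
6.8 MHz > fs/2 = 5.8 MHz, folds to fs − 6.8 MHz = 4.8 MHz.
53.2 MHz mod fs = 6.8 MHz.
6.8 MHz > fs/2 = 5.8 MHz, folds to fs − 6.8 MHz = 4.8 MHz.
Distinct values: {0.6 MHz, 4.6 MHz, 4.8 MHz}.

0.6 MHz, 4.6 MHz, 4.8 MHz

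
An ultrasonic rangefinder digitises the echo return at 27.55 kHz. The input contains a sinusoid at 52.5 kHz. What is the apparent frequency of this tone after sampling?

2.6 kHz

52.5 kHz mod fs = 24.95 kHz.
24.95 kHz > fs/2 = 13.775 kHz, folds to fs − 24.95 kHz = 2.6 kHz.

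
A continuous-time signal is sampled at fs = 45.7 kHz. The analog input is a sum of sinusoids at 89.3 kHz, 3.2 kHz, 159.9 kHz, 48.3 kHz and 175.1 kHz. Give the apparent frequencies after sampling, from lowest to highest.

2.1 kHz, 2.6 kHz, 3.2 kHz, 7.7 kHz, 22.8 kHz

fs/2 = 22.85 kHz.
89.3 kHz mod fs = 43.6 kHz.
43.6 kHz > fs/2 = 22.85 kHz, folds to fs − 43.6 kHz = 2.1 kHz.
3.2 kHz ≤ fs/2 = 22.85 kHz, passes unchanged.
159.9 kHz mod fs = 22.8 kHz.
22.8 kHz ≤ fs/2 = 22.85 kHz, appears at 22.8 kHz.
48.3 kHz mod fs = 2.6 kHz.
2.6 kHz ≤ fs/2 = 22.85 kHz, appears at 2.6 kHz.
175.1 kHz mod fs = 38 kHz.
38 kHz > fs/2 = 22.85 kHz, folds to fs − 38 kHz = 7.7 kHz.
Distinct values: {2.1 kHz, 2.6 kHz, 3.2 kHz, 7.7 kHz, 22.8 kHz}.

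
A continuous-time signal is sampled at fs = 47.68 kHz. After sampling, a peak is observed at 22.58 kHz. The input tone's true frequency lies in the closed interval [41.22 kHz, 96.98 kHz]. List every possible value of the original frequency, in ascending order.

Frequencies that alias to 22.58 kHz are k·fs ± 22.58 kHz for integer k ≥ 0.
k=0: 22.58 kHz.
k=1: 25.1 kHz, 70.26 kHz.
k=2: 72.78 kHz, 117.94 kHz.
k=3: 120.46 kHz, 165.62 kHz.
Within [41.22 kHz, 96.98 kHz]: 70.26 kHz, 72.78 kHz.

70.26 kHz, 72.78 kHz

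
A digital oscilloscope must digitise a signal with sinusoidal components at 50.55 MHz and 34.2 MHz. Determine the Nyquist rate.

101.1 MHz

Highest-frequency component: 50.55 MHz.
Nyquist rate = 2 × 50.55 MHz = 101.1 MHz.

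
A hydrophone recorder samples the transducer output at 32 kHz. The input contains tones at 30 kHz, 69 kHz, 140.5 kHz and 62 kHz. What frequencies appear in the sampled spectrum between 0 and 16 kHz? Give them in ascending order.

2 kHz, 5 kHz, 12.5 kHz

fs/2 = 16 kHz.
30 kHz > fs/2 = 16 kHz, folds to fs − 30 kHz = 2 kHz.
69 kHz mod fs = 5 kHz.
5 kHz ≤ fs/2 = 16 kHz, appears at 5 kHz.
140.5 kHz mod fs = 12.5 kHz.
12.5 kHz ≤ fs/2 = 16 kHz, appears at 12.5 kHz.
62 kHz mod fs = 30 kHz.
30 kHz > fs/2 = 16 kHz, folds to fs − 30 kHz = 2 kHz.
Distinct values: {2 kHz, 5 kHz, 12.5 kHz}.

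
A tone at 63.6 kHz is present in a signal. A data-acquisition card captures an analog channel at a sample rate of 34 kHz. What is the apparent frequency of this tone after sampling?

4.4 kHz

63.6 kHz mod fs = 29.6 kHz.
29.6 kHz > fs/2 = 17 kHz, folds to fs − 29.6 kHz = 4.4 kHz.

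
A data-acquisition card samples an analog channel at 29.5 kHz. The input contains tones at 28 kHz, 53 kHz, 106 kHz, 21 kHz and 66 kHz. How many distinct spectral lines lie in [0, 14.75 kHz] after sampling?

fs/2 = 14.75 kHz.
28 kHz > fs/2 = 14.75 kHz, folds to fs − 28 kHz = 1.5 kHz.
53 kHz mod fs = 23.5 kHz.
23.5 kHz > fs/2 = 14.75 kHz, folds to fs − 23.5 kHz = 6 kHz.
106 kHz mod fs = 17.5 kHz.
17.5 kHz > fs/2 = 14.75 kHz, folds to fs − 17.5 kHz = 12 kHz.
21 kHz > fs/2 = 14.75 kHz, folds to fs − 21 kHz = 8.5 kHz.
66 kHz mod fs = 7 kHz.
7 kHz ≤ fs/2 = 14.75 kHz, appears at 7 kHz.
Distinct values: {1.5 kHz, 6 kHz, 7 kHz, 8.5 kHz, 12 kHz} → 5.

5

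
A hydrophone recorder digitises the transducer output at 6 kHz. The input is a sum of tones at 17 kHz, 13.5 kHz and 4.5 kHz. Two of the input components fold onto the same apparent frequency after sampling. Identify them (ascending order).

fs/2 = 3 kHz.
17 kHz mod fs = 5 kHz.
5 kHz > fs/2 = 3 kHz, folds to fs − 5 kHz = 1 kHz.
13.5 kHz mod fs = 1.5 kHz.
1.5 kHz ≤ fs/2 = 3 kHz, appears at 1.5 kHz.
4.5 kHz > fs/2 = 3 kHz, folds to fs − 4.5 kHz = 1.5 kHz.
4.5 kHz and 13.5 kHz both map to 1.5 kHz.

4.5 kHz, 13.5 kHz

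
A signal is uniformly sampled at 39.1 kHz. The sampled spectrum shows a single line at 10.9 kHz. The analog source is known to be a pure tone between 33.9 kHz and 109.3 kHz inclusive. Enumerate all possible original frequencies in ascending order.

50 kHz, 67.3 kHz, 89.1 kHz, 106.4 kHz

Frequencies that alias to 10.9 kHz are k·fs ± 10.9 kHz for integer k ≥ 0.
k=0: 10.9 kHz.
k=1: 28.2 kHz, 50 kHz.
k=2: 67.3 kHz, 89.1 kHz.
k=3: 106.4 kHz, 128.2 kHz.
k=4: 145.5 kHz, 167.3 kHz.
Within [33.9 kHz, 109.3 kHz]: 50 kHz, 67.3 kHz, 89.1 kHz, 106.4 kHz.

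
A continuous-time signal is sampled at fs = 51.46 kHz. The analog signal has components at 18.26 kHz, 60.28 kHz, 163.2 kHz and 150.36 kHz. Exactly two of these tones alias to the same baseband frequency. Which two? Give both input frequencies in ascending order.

fs/2 = 25.73 kHz.
18.26 kHz ≤ fs/2 = 25.73 kHz, passes unchanged.
60.28 kHz mod fs = 8.82 kHz.
8.82 kHz ≤ fs/2 = 25.73 kHz, appears at 8.82 kHz.
163.2 kHz mod fs = 8.82 kHz.
8.82 kHz ≤ fs/2 = 25.73 kHz, appears at 8.82 kHz.
150.36 kHz mod fs = 47.44 kHz.
47.44 kHz > fs/2 = 25.73 kHz, folds to fs − 47.44 kHz = 4.02 kHz.
60.28 kHz and 163.2 kHz both map to 8.82 kHz.

60.28 kHz, 163.2 kHz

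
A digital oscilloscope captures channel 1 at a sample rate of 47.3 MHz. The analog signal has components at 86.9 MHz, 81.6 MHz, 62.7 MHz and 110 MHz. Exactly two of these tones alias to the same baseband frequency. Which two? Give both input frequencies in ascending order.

fs/2 = 23.65 MHz.
86.9 MHz mod fs = 39.6 MHz.
39.6 MHz > fs/2 = 23.65 MHz, folds to fs − 39.6 MHz = 7.7 MHz.
81.6 MHz mod fs = 34.3 MHz.
34.3 MHz > fs/2 = 23.65 MHz, folds to fs − 34.3 MHz = 13 MHz.
62.7 MHz mod fs = 15.4 MHz.
15.4 MHz ≤ fs/2 = 23.65 MHz, appears at 15.4 MHz.
110 MHz mod fs = 15.4 MHz.
15.4 MHz ≤ fs/2 = 23.65 MHz, appears at 15.4 MHz.
62.7 MHz and 110 MHz both map to 15.4 MHz.

62.7 MHz, 110 MHz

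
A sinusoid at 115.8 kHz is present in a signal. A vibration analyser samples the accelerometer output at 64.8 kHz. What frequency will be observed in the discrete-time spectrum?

115.8 kHz mod fs = 51 kHz.
51 kHz > fs/2 = 32.4 kHz, folds to fs − 51 kHz = 13.8 kHz.

13.8 kHz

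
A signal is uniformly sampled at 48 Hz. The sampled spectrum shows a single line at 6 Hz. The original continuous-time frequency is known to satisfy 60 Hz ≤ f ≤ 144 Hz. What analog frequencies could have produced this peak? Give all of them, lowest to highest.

Frequencies that alias to 6 Hz are k·fs ± 6 Hz for integer k ≥ 0.
k=0: 6 Hz.
k=1: 42 Hz, 54 Hz.
k=2: 90 Hz, 102 Hz.
k=3: 138 Hz, 150 Hz.
k=4: 186 Hz, 198 Hz.
Within [60 Hz, 144 Hz]: 90 Hz, 102 Hz, 138 Hz.

90 Hz, 102 Hz, 138 Hz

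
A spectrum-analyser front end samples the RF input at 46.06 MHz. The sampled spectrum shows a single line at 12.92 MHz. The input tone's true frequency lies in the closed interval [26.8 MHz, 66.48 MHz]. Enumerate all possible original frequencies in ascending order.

Frequencies that alias to 12.92 MHz are k·fs ± 12.92 MHz for integer k ≥ 0.
k=0: 12.92 MHz.
k=1: 33.14 MHz, 58.98 MHz.
k=2: 79.2 MHz, 105.04 MHz.
Within [26.8 MHz, 66.48 MHz]: 33.14 MHz, 58.98 MHz.

33.14 MHz, 58.98 MHz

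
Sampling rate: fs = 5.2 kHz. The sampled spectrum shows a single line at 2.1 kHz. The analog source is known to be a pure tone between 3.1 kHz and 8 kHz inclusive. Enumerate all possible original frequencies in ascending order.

3.1 kHz, 7.3 kHz

Frequencies that alias to 2.1 kHz are k·fs ± 2.1 kHz for integer k ≥ 0.
k=0: 2.1 kHz.
k=1: 3.1 kHz, 7.3 kHz.
k=2: 8.3 kHz, 12.5 kHz.
Within [3.1 kHz, 8 kHz]: 3.1 kHz, 7.3 kHz.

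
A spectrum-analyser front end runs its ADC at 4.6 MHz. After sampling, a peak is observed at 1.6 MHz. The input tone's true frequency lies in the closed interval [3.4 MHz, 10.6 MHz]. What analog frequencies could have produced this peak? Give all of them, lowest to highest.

6.2 MHz, 7.6 MHz

Frequencies that alias to 1.6 MHz are k·fs ± 1.6 MHz for integer k ≥ 0.
k=0: 1.6 MHz.
k=1: 3 MHz, 6.2 MHz.
k=2: 7.6 MHz, 10.8 MHz.
k=3: 12.2 MHz, 15.4 MHz.
Within [3.4 MHz, 10.6 MHz]: 6.2 MHz, 7.6 MHz.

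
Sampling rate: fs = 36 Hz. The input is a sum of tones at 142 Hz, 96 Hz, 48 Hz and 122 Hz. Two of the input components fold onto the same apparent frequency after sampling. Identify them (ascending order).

fs/2 = 18 Hz.
142 Hz mod fs = 34 Hz.
34 Hz > fs/2 = 18 Hz, folds to fs − 34 Hz = 2 Hz.
96 Hz mod fs = 24 Hz.
24 Hz > fs/2 = 18 Hz, folds to fs − 24 Hz = 12 Hz.
48 Hz mod fs = 12 Hz.
12 Hz ≤ fs/2 = 18 Hz, appears at 12 Hz.
122 Hz mod fs = 14 Hz.
14 Hz ≤ fs/2 = 18 Hz, appears at 14 Hz.
48 Hz and 96 Hz both map to 12 Hz.

48 Hz, 96 Hz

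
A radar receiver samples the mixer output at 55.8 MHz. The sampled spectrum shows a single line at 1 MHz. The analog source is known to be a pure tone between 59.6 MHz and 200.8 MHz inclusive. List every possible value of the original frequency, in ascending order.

110.6 MHz, 112.6 MHz, 166.4 MHz, 168.4 MHz

Frequencies that alias to 1 MHz are k·fs ± 1 MHz for integer k ≥ 0.
k=0: 1 MHz.
k=1: 54.8 MHz, 56.8 MHz.
k=2: 110.6 MHz, 112.6 MHz.
k=3: 166.4 MHz, 168.4 MHz.
k=4: 222.2 MHz, 224.2 MHz.
Within [59.6 MHz, 200.8 MHz]: 110.6 MHz, 112.6 MHz, 166.4 MHz, 168.4 MHz.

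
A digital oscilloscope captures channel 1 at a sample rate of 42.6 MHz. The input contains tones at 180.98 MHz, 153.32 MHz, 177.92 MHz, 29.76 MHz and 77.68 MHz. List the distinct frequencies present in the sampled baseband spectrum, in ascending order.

7.52 MHz, 10.58 MHz, 12.84 MHz, 17.08 MHz

fs/2 = 21.3 MHz.
180.98 MHz mod fs = 10.58 MHz.
10.58 MHz ≤ fs/2 = 21.3 MHz, appears at 10.58 MHz.
153.32 MHz mod fs = 25.52 MHz.
25.52 MHz > fs/2 = 21.3 MHz, folds to fs − 25.52 MHz = 17.08 MHz.
177.92 MHz mod fs = 7.52 MHz.
7.52 MHz ≤ fs/2 = 21.3 MHz, appears at 7.52 MHz.
29.76 MHz > fs/2 = 21.3 MHz, folds to fs − 29.76 MHz = 12.84 MHz.
77.68 MHz mod fs = 35.08 MHz.
35.08 MHz > fs/2 = 21.3 MHz, folds to fs − 35.08 MHz = 7.52 MHz.
Distinct values: {7.52 MHz, 10.58 MHz, 12.84 MHz, 17.08 MHz}.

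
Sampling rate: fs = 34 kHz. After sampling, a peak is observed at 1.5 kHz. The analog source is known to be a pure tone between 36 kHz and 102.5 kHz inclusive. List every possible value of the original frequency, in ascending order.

Frequencies that alias to 1.5 kHz are k·fs ± 1.5 kHz for integer k ≥ 0.
k=0: 1.5 kHz.
k=1: 32.5 kHz, 35.5 kHz.
k=2: 66.5 kHz, 69.5 kHz.
k=3: 100.5 kHz, 103.5 kHz.
k=4: 134.5 kHz, 137.5 kHz.
Within [36 kHz, 102.5 kHz]: 66.5 kHz, 69.5 kHz, 100.5 kHz.

66.5 kHz, 69.5 kHz, 100.5 kHz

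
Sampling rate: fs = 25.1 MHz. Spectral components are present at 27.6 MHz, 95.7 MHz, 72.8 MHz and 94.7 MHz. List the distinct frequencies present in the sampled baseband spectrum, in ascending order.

2.5 MHz, 4.7 MHz, 5.7 MHz

fs/2 = 12.55 MHz.
27.6 MHz mod fs = 2.5 MHz.
2.5 MHz ≤ fs/2 = 12.55 MHz, appears at 2.5 MHz.
95.7 MHz mod fs = 20.4 MHz.
20.4 MHz > fs/2 = 12.55 MHz, folds to fs − 20.4 MHz = 4.7 MHz.
72.8 MHz mod fs = 22.6 MHz.
22.6 MHz > fs/2 = 12.55 MHz, folds to fs − 22.6 MHz = 2.5 MHz.
94.7 MHz mod fs = 19.4 MHz.
19.4 MHz > fs/2 = 12.55 MHz, folds to fs − 19.4 MHz = 5.7 MHz.
Distinct values: {2.5 MHz, 4.7 MHz, 5.7 MHz}.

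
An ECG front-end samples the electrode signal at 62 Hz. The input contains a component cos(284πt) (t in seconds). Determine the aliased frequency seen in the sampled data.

18 Hz

ω = 284π rad/s → f = ω/(2π) = 142 Hz.
142 Hz mod fs = 18 Hz.
18 Hz ≤ fs/2 = 31 Hz, appears at 18 Hz.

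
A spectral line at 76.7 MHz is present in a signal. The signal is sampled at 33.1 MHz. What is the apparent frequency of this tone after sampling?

76.7 MHz mod fs = 10.5 MHz.
10.5 MHz ≤ fs/2 = 16.55 MHz, appears at 10.5 MHz.

10.5 MHz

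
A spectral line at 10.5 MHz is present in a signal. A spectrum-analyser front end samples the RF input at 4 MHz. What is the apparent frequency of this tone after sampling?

1.5 MHz

10.5 MHz mod fs = 2.5 MHz.
2.5 MHz > fs/2 = 2 MHz, folds to fs − 2.5 MHz = 1.5 MHz.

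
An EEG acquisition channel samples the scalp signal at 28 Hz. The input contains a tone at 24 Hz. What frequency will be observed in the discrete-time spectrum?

24 Hz > fs/2 = 14 Hz, folds to fs − 24 Hz = 4 Hz.

4 Hz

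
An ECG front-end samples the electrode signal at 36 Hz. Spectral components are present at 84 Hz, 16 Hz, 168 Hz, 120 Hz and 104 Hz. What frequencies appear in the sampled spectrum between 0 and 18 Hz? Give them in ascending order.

4 Hz, 12 Hz, 16 Hz

fs/2 = 18 Hz.
84 Hz mod fs = 12 Hz.
12 Hz ≤ fs/2 = 18 Hz, appears at 12 Hz.
16 Hz ≤ fs/2 = 18 Hz, passes unchanged.
168 Hz mod fs = 24 Hz.
24 Hz > fs/2 = 18 Hz, folds to fs − 24 Hz = 12 Hz.
120 Hz mod fs = 12 Hz.
12 Hz ≤ fs/2 = 18 Hz, appears at 12 Hz.
104 Hz mod fs = 32 Hz.
32 Hz > fs/2 = 18 Hz, folds to fs − 32 Hz = 4 Hz.
Distinct values: {4 Hz, 12 Hz, 16 Hz}.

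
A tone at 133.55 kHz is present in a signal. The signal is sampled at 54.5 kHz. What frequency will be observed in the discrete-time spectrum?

24.55 kHz

133.55 kHz mod fs = 24.55 kHz.
24.55 kHz ≤ fs/2 = 27.25 kHz, appears at 24.55 kHz.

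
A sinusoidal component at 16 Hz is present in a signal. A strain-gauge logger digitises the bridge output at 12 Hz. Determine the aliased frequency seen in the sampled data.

4 Hz

16 Hz mod fs = 4 Hz.
4 Hz ≤ fs/2 = 6 Hz, appears at 4 Hz.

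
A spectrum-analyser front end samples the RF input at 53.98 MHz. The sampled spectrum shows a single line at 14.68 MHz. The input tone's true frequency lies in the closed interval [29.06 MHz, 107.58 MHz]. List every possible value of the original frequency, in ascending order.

39.3 MHz, 68.66 MHz, 93.28 MHz

Frequencies that alias to 14.68 MHz are k·fs ± 14.68 MHz for integer k ≥ 0.
k=0: 14.68 MHz.
k=1: 39.3 MHz, 68.66 MHz.
k=2: 93.28 MHz, 122.64 MHz.
k=3: 147.26 MHz, 176.62 MHz.
Within [29.06 MHz, 107.58 MHz]: 39.3 MHz, 68.66 MHz, 93.28 MHz.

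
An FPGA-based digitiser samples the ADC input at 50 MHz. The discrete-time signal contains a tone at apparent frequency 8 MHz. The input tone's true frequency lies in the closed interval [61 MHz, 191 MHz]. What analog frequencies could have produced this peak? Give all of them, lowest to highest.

92 MHz, 108 MHz, 142 MHz, 158 MHz

Frequencies that alias to 8 MHz are k·fs ± 8 MHz for integer k ≥ 0.
k=0: 8 MHz.
k=1: 42 MHz, 58 MHz.
k=2: 92 MHz, 108 MHz.
k=3: 142 MHz, 158 MHz.
k=4: 192 MHz, 208 MHz.
Within [61 MHz, 191 MHz]: 92 MHz, 108 MHz, 142 MHz, 158 MHz.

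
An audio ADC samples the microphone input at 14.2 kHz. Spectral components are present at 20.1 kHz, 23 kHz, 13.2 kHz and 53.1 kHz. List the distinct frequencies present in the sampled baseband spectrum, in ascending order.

fs/2 = 7.1 kHz.
20.1 kHz mod fs = 5.9 kHz.
5.9 kHz ≤ fs/2 = 7.1 kHz, appears at 5.9 kHz.
23 kHz mod fs = 8.8 kHz.
8.8 kHz > fs/2 = 7.1 kHz, folds to fs − 8.8 kHz = 5.4 kHz.
13.2 kHz > fs/2 = 7.1 kHz, folds to fs − 13.2 kHz = 1 kHz.
53.1 kHz mod fs = 10.5 kHz.
10.5 kHz > fs/2 = 7.1 kHz, folds to fs − 10.5 kHz = 3.7 kHz.
Distinct values: {1 kHz, 3.7 kHz, 5.4 kHz, 5.9 kHz}.

1 kHz, 3.7 kHz, 5.4 kHz, 5.9 kHz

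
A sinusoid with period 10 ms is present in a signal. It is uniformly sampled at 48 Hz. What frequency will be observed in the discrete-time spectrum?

4 Hz

T = 10 ms → f = 1/T = 100 Hz.
100 Hz mod fs = 4 Hz.
4 Hz ≤ fs/2 = 24 Hz, appears at 4 Hz.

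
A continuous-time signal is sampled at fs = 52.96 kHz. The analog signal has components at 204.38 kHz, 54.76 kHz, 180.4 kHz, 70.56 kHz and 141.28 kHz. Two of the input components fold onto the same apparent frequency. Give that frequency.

17.6 kHz

fs/2 = 26.48 kHz.
204.38 kHz mod fs = 45.5 kHz.
45.5 kHz > fs/2 = 26.48 kHz, folds to fs − 45.5 kHz = 7.46 kHz.
54.76 kHz mod fs = 1.8 kHz.
1.8 kHz ≤ fs/2 = 26.48 kHz, appears at 1.8 kHz.
180.4 kHz mod fs = 21.52 kHz.
21.52 kHz ≤ fs/2 = 26.48 kHz, appears at 21.52 kHz.
70.56 kHz mod fs = 17.6 kHz.
17.6 kHz ≤ fs/2 = 26.48 kHz, appears at 17.6 kHz.
141.28 kHz mod fs = 35.36 kHz.
35.36 kHz > fs/2 = 26.48 kHz, folds to fs − 35.36 kHz = 17.6 kHz.
70.56 kHz and 141.28 kHz both map to 17.6 kHz.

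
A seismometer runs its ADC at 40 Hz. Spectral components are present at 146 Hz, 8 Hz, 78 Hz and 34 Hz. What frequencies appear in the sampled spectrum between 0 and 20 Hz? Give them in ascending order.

fs/2 = 20 Hz.
146 Hz mod fs = 26 Hz.
26 Hz > fs/2 = 20 Hz, folds to fs − 26 Hz = 14 Hz.
8 Hz ≤ fs/2 = 20 Hz, passes unchanged.
78 Hz mod fs = 38 Hz.
38 Hz > fs/2 = 20 Hz, folds to fs − 38 Hz = 2 Hz.
34 Hz > fs/2 = 20 Hz, folds to fs − 34 Hz = 6 Hz.
Distinct values: {2 Hz, 6 Hz, 8 Hz, 14 Hz}.

2 Hz, 6 Hz, 8 Hz, 14 Hz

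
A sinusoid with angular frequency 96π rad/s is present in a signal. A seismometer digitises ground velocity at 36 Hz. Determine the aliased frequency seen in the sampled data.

12 Hz

ω = 96π rad/s → f = ω/(2π) = 48 Hz.
48 Hz mod fs = 12 Hz.
12 Hz ≤ fs/2 = 18 Hz, appears at 12 Hz.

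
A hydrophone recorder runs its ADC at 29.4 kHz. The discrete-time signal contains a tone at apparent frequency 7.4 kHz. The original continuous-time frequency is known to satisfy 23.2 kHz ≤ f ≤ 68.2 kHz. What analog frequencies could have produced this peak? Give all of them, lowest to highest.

Frequencies that alias to 7.4 kHz are k·fs ± 7.4 kHz for integer k ≥ 0.
k=0: 7.4 kHz.
k=1: 22 kHz, 36.8 kHz.
k=2: 51.4 kHz, 66.2 kHz.
k=3: 80.8 kHz, 95.6 kHz.
Within [23.2 kHz, 68.2 kHz]: 36.8 kHz, 51.4 kHz, 66.2 kHz.

36.8 kHz, 51.4 kHz, 66.2 kHz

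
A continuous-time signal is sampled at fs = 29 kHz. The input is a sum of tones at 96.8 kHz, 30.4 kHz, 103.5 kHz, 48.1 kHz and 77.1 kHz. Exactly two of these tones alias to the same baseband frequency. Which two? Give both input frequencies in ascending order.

48.1 kHz, 77.1 kHz

fs/2 = 14.5 kHz.
96.8 kHz mod fs = 9.8 kHz.
9.8 kHz ≤ fs/2 = 14.5 kHz, appears at 9.8 kHz.
30.4 kHz mod fs = 1.4 kHz.
1.4 kHz ≤ fs/2 = 14.5 kHz, appears at 1.4 kHz.
103.5 kHz mod fs = 16.5 kHz.
16.5 kHz > fs/2 = 14.5 kHz, folds to fs − 16.5 kHz = 12.5 kHz.
48.1 kHz mod fs = 19.1 kHz.
19.1 kHz > fs/2 = 14.5 kHz, folds to fs − 19.1 kHz = 9.9 kHz.
77.1 kHz mod fs = 19.1 kHz.
19.1 kHz > fs/2 = 14.5 kHz, folds to fs − 19.1 kHz = 9.9 kHz.
48.1 kHz and 77.1 kHz both map to 9.9 kHz.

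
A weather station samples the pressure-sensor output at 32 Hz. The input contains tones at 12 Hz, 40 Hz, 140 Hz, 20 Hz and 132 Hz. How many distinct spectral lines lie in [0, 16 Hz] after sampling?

3

fs/2 = 16 Hz.
12 Hz ≤ fs/2 = 16 Hz, passes unchanged.
40 Hz mod fs = 8 Hz.
8 Hz ≤ fs/2 = 16 Hz, appears at 8 Hz.
140 Hz mod fs = 12 Hz.
12 Hz ≤ fs/2 = 16 Hz, appears at 12 Hz.
20 Hz > fs/2 = 16 Hz, folds to fs − 20 Hz = 12 Hz.
132 Hz mod fs = 4 Hz.
4 Hz ≤ fs/2 = 16 Hz, appears at 4 Hz.
Distinct values: {4 Hz, 8 Hz, 12 Hz} → 3.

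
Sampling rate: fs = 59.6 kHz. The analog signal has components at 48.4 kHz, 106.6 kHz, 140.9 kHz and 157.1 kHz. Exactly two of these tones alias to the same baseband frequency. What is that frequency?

21.7 kHz

fs/2 = 29.8 kHz.
48.4 kHz > fs/2 = 29.8 kHz, folds to fs − 48.4 kHz = 11.2 kHz.
106.6 kHz mod fs = 47 kHz.
47 kHz > fs/2 = 29.8 kHz, folds to fs − 47 kHz = 12.6 kHz.
140.9 kHz mod fs = 21.7 kHz.
21.7 kHz ≤ fs/2 = 29.8 kHz, appears at 21.7 kHz.
157.1 kHz mod fs = 37.9 kHz.
37.9 kHz > fs/2 = 29.8 kHz, folds to fs − 37.9 kHz = 21.7 kHz.
140.9 kHz and 157.1 kHz both map to 21.7 kHz.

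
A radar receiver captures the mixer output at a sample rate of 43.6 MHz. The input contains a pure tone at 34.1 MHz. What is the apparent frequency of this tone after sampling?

34.1 MHz > fs/2 = 21.8 MHz, folds to fs − 34.1 MHz = 9.5 MHz.

9.5 MHz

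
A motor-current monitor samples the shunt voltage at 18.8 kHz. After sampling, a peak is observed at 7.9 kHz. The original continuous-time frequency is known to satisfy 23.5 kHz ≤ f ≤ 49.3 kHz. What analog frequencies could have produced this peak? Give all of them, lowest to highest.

Frequencies that alias to 7.9 kHz are k·fs ± 7.9 kHz for integer k ≥ 0.
k=0: 7.9 kHz.
k=1: 10.9 kHz, 26.7 kHz.
k=2: 29.7 kHz, 45.5 kHz.
k=3: 48.5 kHz, 64.3 kHz.
k=4: 67.3 kHz, 83.1 kHz.
Within [23.5 kHz, 49.3 kHz]: 26.7 kHz, 29.7 kHz, 45.5 kHz, 48.5 kHz.

26.7 kHz, 29.7 kHz, 45.5 kHz, 48.5 kHz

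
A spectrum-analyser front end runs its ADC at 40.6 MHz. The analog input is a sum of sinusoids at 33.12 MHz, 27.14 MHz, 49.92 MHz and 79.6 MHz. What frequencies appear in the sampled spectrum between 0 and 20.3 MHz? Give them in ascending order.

fs/2 = 20.3 MHz.
33.12 MHz > fs/2 = 20.3 MHz, folds to fs − 33.12 MHz = 7.48 MHz.
27.14 MHz > fs/2 = 20.3 MHz, folds to fs − 27.14 MHz = 13.46 MHz.
49.92 MHz mod fs = 9.32 MHz.
9.32 MHz ≤ fs/2 = 20.3 MHz, appears at 9.32 MHz.
79.6 MHz mod fs = 39 MHz.
39 MHz > fs/2 = 20.3 MHz, folds to fs − 39 MHz = 1.6 MHz.
Distinct values: {1.6 MHz, 7.48 MHz, 9.32 MHz, 13.46 MHz}.

1.6 MHz, 7.48 MHz, 9.32 MHz, 13.46 MHz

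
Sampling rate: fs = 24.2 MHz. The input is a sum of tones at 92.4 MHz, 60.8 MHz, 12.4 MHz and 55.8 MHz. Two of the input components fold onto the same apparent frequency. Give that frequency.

fs/2 = 12.1 MHz.
92.4 MHz mod fs = 19.8 MHz.
19.8 MHz > fs/2 = 12.1 MHz, folds to fs − 19.8 MHz = 4.4 MHz.
60.8 MHz mod fs = 12.4 MHz.
12.4 MHz > fs/2 = 12.1 MHz, folds to fs − 12.4 MHz = 11.8 MHz.
12.4 MHz > fs/2 = 12.1 MHz, folds to fs − 12.4 MHz = 11.8 MHz.
55.8 MHz mod fs = 7.4 MHz.
7.4 MHz ≤ fs/2 = 12.1 MHz, appears at 7.4 MHz.
12.4 MHz and 60.8 MHz both map to 11.8 MHz.

11.8 MHz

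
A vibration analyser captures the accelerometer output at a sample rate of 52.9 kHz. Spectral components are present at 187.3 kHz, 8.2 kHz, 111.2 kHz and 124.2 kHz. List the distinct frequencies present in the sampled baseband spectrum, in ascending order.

fs/2 = 26.45 kHz.
187.3 kHz mod fs = 28.6 kHz.
28.6 kHz > fs/2 = 26.45 kHz, folds to fs − 28.6 kHz = 24.3 kHz.
8.2 kHz ≤ fs/2 = 26.45 kHz, passes unchanged.
111.2 kHz mod fs = 5.4 kHz.
5.4 kHz ≤ fs/2 = 26.45 kHz, appears at 5.4 kHz.
124.2 kHz mod fs = 18.4 kHz.
18.4 kHz ≤ fs/2 = 26.45 kHz, appears at 18.4 kHz.
Distinct values: {5.4 kHz, 8.2 kHz, 18.4 kHz, 24.3 kHz}.

5.4 kHz, 8.2 kHz, 18.4 kHz, 24.3 kHz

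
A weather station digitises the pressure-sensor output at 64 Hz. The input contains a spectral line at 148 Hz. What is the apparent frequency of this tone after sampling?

20 Hz

148 Hz mod fs = 20 Hz.
20 Hz ≤ fs/2 = 32 Hz, appears at 20 Hz.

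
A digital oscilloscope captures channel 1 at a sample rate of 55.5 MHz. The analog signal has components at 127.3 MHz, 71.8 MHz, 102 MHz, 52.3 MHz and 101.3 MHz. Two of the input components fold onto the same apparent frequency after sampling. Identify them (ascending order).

71.8 MHz, 127.3 MHz

fs/2 = 27.75 MHz.
127.3 MHz mod fs = 16.3 MHz.
16.3 MHz ≤ fs/2 = 27.75 MHz, appears at 16.3 MHz.
71.8 MHz mod fs = 16.3 MHz.
16.3 MHz ≤ fs/2 = 27.75 MHz, appears at 16.3 MHz.
102 MHz mod fs = 46.5 MHz.
46.5 MHz > fs/2 = 27.75 MHz, folds to fs − 46.5 MHz = 9 MHz.
52.3 MHz > fs/2 = 27.75 MHz, folds to fs − 52.3 MHz = 3.2 MHz.
101.3 MHz mod fs = 45.8 MHz.
45.8 MHz > fs/2 = 27.75 MHz, folds to fs − 45.8 MHz = 9.7 MHz.
71.8 MHz and 127.3 MHz both map to 16.3 MHz.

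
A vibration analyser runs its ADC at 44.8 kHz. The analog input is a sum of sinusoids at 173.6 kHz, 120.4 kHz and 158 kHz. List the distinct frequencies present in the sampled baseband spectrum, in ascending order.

fs/2 = 22.4 kHz.
173.6 kHz mod fs = 39.2 kHz.
39.2 kHz > fs/2 = 22.4 kHz, folds to fs − 39.2 kHz = 5.6 kHz.
120.4 kHz mod fs = 30.8 kHz.
30.8 kHz > fs/2 = 22.4 kHz, folds to fs − 30.8 kHz = 14 kHz.
158 kHz mod fs = 23.6 kHz.
23.6 kHz > fs/2 = 22.4 kHz, folds to fs − 23.6 kHz = 21.2 kHz.
Distinct values: {5.6 kHz, 14 kHz, 21.2 kHz}.

5.6 kHz, 14 kHz, 21.2 kHz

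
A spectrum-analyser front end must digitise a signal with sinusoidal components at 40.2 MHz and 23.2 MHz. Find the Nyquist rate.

80.4 MHz

Highest-frequency component: 40.2 MHz.
Nyquist rate = 2 × 40.2 MHz = 80.4 MHz.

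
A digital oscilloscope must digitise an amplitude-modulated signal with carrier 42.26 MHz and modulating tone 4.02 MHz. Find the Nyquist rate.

AM sidebands sit at fc ± fm = 38.24 MHz and 46.28 MHz.
Highest-frequency component: 46.28 MHz.
Nyquist rate = 2 × 46.28 MHz = 92.56 MHz.

92.56 MHz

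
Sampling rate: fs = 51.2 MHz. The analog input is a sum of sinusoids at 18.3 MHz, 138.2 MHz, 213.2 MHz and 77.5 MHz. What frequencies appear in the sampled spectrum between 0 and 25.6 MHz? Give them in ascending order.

8.4 MHz, 15.4 MHz, 18.3 MHz, 24.9 MHz

fs/2 = 25.6 MHz.
18.3 MHz ≤ fs/2 = 25.6 MHz, passes unchanged.
138.2 MHz mod fs = 35.8 MHz.
35.8 MHz > fs/2 = 25.6 MHz, folds to fs − 35.8 MHz = 15.4 MHz.
213.2 MHz mod fs = 8.4 MHz.
8.4 MHz ≤ fs/2 = 25.6 MHz, appears at 8.4 MHz.
77.5 MHz mod fs = 26.3 MHz.
26.3 MHz > fs/2 = 25.6 MHz, folds to fs − 26.3 MHz = 24.9 MHz.
Distinct values: {8.4 MHz, 15.4 MHz, 18.3 MHz, 24.9 MHz}.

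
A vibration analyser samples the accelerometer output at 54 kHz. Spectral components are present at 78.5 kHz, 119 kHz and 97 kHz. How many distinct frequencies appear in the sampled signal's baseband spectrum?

fs/2 = 27 kHz.
78.5 kHz mod fs = 24.5 kHz.
24.5 kHz ≤ fs/2 = 27 kHz, appears at 24.5 kHz.
119 kHz mod fs = 11 kHz.
11 kHz ≤ fs/2 = 27 kHz, appears at 11 kHz.
97 kHz mod fs = 43 kHz.
43 kHz > fs/2 = 27 kHz, folds to fs − 43 kHz = 11 kHz.
Distinct values: {11 kHz, 24.5 kHz} → 2.

2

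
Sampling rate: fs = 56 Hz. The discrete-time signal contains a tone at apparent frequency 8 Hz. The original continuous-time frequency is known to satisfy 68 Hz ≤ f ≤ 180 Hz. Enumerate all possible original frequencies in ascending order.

Frequencies that alias to 8 Hz are k·fs ± 8 Hz for integer k ≥ 0.
k=0: 8 Hz.
k=1: 48 Hz, 64 Hz.
k=2: 104 Hz, 120 Hz.
k=3: 160 Hz, 176 Hz.
k=4: 216 Hz, 232 Hz.
Within [68 Hz, 180 Hz]: 104 Hz, 120 Hz, 160 Hz, 176 Hz.

104 Hz, 120 Hz, 160 Hz, 176 Hz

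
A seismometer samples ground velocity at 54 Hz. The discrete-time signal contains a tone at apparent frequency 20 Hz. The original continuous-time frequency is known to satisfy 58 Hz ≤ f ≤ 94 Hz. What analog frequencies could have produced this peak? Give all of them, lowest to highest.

Frequencies that alias to 20 Hz are k·fs ± 20 Hz for integer k ≥ 0.
k=0: 20 Hz.
k=1: 34 Hz, 74 Hz.
k=2: 88 Hz, 128 Hz.
k=3: 142 Hz, 182 Hz.
Within [58 Hz, 94 Hz]: 74 Hz, 88 Hz.

74 Hz, 88 Hz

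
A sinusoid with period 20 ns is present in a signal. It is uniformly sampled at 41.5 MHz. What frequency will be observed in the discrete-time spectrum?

8.5 MHz

T = 20 ns → f = 1/T = 50 MHz.
50 MHz mod fs = 8.5 MHz.
8.5 MHz ≤ fs/2 = 20.75 MHz, appears at 8.5 MHz.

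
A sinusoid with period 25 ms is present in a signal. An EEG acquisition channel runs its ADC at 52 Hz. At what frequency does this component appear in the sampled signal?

12 Hz

T = 25 ms → f = 1/T = 40 Hz.
40 Hz > fs/2 = 26 Hz, folds to fs − 40 Hz = 12 Hz.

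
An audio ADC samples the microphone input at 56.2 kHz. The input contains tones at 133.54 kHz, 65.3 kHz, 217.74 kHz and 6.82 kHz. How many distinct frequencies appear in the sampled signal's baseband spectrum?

4

fs/2 = 28.1 kHz.
133.54 kHz mod fs = 21.14 kHz.
21.14 kHz ≤ fs/2 = 28.1 kHz, appears at 21.14 kHz.
65.3 kHz mod fs = 9.1 kHz.
9.1 kHz ≤ fs/2 = 28.1 kHz, appears at 9.1 kHz.
217.74 kHz mod fs = 49.14 kHz.
49.14 kHz > fs/2 = 28.1 kHz, folds to fs − 49.14 kHz = 7.06 kHz.
6.82 kHz ≤ fs/2 = 28.1 kHz, passes unchanged.
Distinct values: {6.82 kHz, 7.06 kHz, 9.1 kHz, 21.14 kHz} → 4.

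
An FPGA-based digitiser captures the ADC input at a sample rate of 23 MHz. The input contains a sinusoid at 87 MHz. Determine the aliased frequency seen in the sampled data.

5 MHz

87 MHz mod fs = 18 MHz.
18 MHz > fs/2 = 11.5 MHz, folds to fs − 18 MHz = 5 MHz.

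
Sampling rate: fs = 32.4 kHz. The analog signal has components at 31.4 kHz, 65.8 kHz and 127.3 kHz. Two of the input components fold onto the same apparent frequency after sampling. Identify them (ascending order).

fs/2 = 16.2 kHz.
31.4 kHz > fs/2 = 16.2 kHz, folds to fs − 31.4 kHz = 1 kHz.
65.8 kHz mod fs = 1 kHz.
1 kHz ≤ fs/2 = 16.2 kHz, appears at 1 kHz.
127.3 kHz mod fs = 30.1 kHz.
30.1 kHz > fs/2 = 16.2 kHz, folds to fs − 30.1 kHz = 2.3 kHz.
31.4 kHz and 65.8 kHz both map to 1 kHz.

31.4 kHz, 65.8 kHz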